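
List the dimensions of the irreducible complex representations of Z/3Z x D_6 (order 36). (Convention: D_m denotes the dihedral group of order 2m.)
Dimensions: 1, 1, 1, 1, 1, 1, 1, 1, 1, 1, 1, 1, 2, 2, 2, 2, 2, 2

Explanation: There are 18 irreducibles (= number of conjugacy classes). Their dimensions d_i satisfy sum d_i^2 = |G| = 36: 1 + 1 + 1 + 1 + 1 + 1 + 1 + 1 + 1 + 1 + 1 + 1 + 4 + 4 + 4 + 4 + 4 + 4 = 36. (For the product with Z/3Z: each of the 3 1-dim characters of Z/3Z tensors with each irrep of D_6, giving 3 copies of each D_6-dimension.)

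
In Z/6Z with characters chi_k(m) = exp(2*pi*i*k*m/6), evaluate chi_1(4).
chi_1(4) = zeta_6^4 = exp(-2*I*pi/3)

Argument: chi_1(4) = zeta_6^(1*4) = zeta_6^4. Since zeta_6^6 = 1, this equals zeta_6^4 = exp(2*pi*i*4/6) = exp(-2*I*pi/3).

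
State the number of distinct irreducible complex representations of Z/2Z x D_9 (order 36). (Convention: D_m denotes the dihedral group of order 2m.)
12

Working: The number of irreducible complex representations of a finite group equals its number of conjugacy classes. For a direct product, #classes(G x H) = #classes(G) * #classes(H). Z/2Z has 2 classes (abelian), D_9 has 6 classes, so 2 * 6 = 12, so Z/2Z x D_9 (order 36) has exactly 12 irreducible complex representations.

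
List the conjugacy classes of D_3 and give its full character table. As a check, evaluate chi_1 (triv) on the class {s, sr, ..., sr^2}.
Conjugacy classes: {e} of size 1, {r^1, r^2} of size 2, {s, sr, ..., sr^2} of size 3.
Character table:
  irrep \ class              {e} (size 1)  {r^1, r^2} (size 2)  {s, sr, ..., sr^2} (size 3)
  chi_1 (triv)               1             1                    1                          
  chi_2 (sign: r->1, s->-1)  1             1                    -1                         
  chi_3 (2d, j=1)            2             -1                   0                          

Spot check: chi_1 (triv) on {s, sr, ..., sr^2} = 1.

Details: D_3 has order 2*3 = 6 with 3 conjugacy classes, hence 3 irreducibles. Sum of squared dims 1 + 1 + 4 = 6 = |G|. Linear characters come from the abelianisation; the 2-dimensional irreps have character r^k -> 2*cos(2*pi*j*k/3), reflections -> 0.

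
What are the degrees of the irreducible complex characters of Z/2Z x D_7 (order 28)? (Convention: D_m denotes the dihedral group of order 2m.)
Dimensions: 1, 1, 1, 1, 2, 2, 2, 2, 2, 2

Working: There are 10 irreducibles (= number of conjugacy classes). Their dimensions d_i satisfy sum d_i^2 = |G| = 28: 1 + 1 + 1 + 1 + 4 + 4 + 4 + 4 + 4 + 4 = 28. (For the product with Z/2Z: each of the 2 1-dim characters of Z/2Z tensors with each irrep of D_7, giving 2 copies of each D_7-dimension.)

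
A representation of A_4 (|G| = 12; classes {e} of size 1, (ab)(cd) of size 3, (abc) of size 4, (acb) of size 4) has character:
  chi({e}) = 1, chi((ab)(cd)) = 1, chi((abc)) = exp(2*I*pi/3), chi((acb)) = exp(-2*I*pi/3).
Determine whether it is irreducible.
Irreducible: <chi, chi> = 1.

Solution. <chi, chi> = (1/|G|) sum_C |C| * |chi(C)|^2 = (1/12)[1*|1|^2 + 3*|1|^2 + 4*|exp(2*I*pi/3)|^2 + 4*|exp(-2*I*pi/3)|^2]
  = (1/12)[(1) + (3) + (4) + (4)] = 12/12 = 1.
(Exp terms are combined using exp(i*s)*conj(exp(i*t)) = exp(i*(s-t)), and sums of them are collapsed using the identity that for every m > 1 the m distinct m-th roots of unity sum to 0, e.g. 1 + exp(2*I*pi/3) + exp(-2*I*pi/3) = 0.)
A character is irreducible iff <chi, chi> = 1, so this representation is irreducible.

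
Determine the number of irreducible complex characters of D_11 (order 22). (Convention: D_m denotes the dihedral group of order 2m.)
7

Why: The number of irreducible complex representations of a finite group equals its number of conjugacy classes. D_11 has 7 conjugacy classes ((n+3)/2 for n odd), so D_11 (order 22) has exactly 7 irreducible complex representations.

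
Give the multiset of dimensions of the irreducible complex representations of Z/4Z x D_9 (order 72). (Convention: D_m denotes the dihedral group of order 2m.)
Dimensions: 1, 1, 1, 1, 1, 1, 1, 1, 2, 2, 2, 2, 2, 2, 2, 2, 2, 2, 2, 2, 2, 2, 2, 2

Working: There are 24 irreducibles (= number of conjugacy classes). Their dimensions d_i satisfy sum d_i^2 = |G| = 72: 1 + 1 + 1 + 1 + 1 + 1 + 1 + 1 + 4 + 4 + 4 + 4 + 4 + 4 + 4 + 4 + 4 + 4 + 4 + 4 + 4 + 4 + 4 + 4 = 72. (For the product with Z/4Z: each of the 4 1-dim characters of Z/4Z tensors with each irrep of D_9, giving 4 copies of each D_9-dimension.)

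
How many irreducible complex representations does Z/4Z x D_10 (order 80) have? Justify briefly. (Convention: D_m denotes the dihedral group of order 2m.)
32

Details: The number of irreducible complex representations of a finite group equals its number of conjugacy classes. For a direct product, #classes(G x H) = #classes(G) * #classes(H). Z/4Z has 4 classes (abelian), D_10 has 8 classes, so 4 * 8 = 32, so Z/4Z x D_10 (order 80) has exactly 32 irreducible complex representations.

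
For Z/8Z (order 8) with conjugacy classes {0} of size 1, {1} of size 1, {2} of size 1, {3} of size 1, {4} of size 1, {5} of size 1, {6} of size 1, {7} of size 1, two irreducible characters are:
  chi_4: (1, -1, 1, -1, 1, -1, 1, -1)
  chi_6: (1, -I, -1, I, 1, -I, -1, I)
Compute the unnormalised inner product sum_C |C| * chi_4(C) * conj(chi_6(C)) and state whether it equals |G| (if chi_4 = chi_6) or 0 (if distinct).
Sum = 0; so <chi_4, chi_6> = 0 (distinct irreducibles are orthogonal).

Argument: Compute term by term over conjugacy classes (|C| * chi_4(C) * conj(chi_6(C))):
  1*(1)*conj(1) + 1*(-1)*conj(-I) + 1*(1)*conj(-1) + 1*(-1)*conj(I) + 1*(1)*conj(1) + 1*(-1)*conj(-I) + 1*(1)*conj(-1) + 1*(-1)*conj(I)
  = (1) + (-I) + (-1) + (I) + (1) + (-I) + (-1) + (I)
  = 0.
(Exp terms are combined using exp(i*s)*conj(exp(i*t)) = exp(i*(s-t)), and sums of them are collapsed using the identity that for every m > 1 the m distinct m-th roots of unity sum to 0, e.g. 1 + exp(2*I*pi/3) + exp(-2*I*pi/3) = 0.)
Dividing by |G| = 8 gives 0/8 = 0, matching the row-orthogonality relation <chi_4, chi_6> = [chi_4 = chi_6].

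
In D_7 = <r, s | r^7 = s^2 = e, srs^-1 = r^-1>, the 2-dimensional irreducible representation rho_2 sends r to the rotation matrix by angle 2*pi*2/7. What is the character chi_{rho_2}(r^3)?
chi_{rho_2}(r^3) = 2*cos(2*pi*2*3/7) = 2*cos(2*pi/7)

Reasoning: rho_2(r^3) is rotation by angle 2*pi*2*3/7, whose trace is 2*cos(2*pi*2*3/7) = 2*cos(2*pi/7).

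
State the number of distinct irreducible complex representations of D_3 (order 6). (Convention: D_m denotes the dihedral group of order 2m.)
3

Working: The number of irreducible complex representations of a finite group equals its number of conjugacy classes. D_3 has 3 conjugacy classes ((n+3)/2 for n odd), so D_3 (order 6) has exactly 3 irreducible complex representations.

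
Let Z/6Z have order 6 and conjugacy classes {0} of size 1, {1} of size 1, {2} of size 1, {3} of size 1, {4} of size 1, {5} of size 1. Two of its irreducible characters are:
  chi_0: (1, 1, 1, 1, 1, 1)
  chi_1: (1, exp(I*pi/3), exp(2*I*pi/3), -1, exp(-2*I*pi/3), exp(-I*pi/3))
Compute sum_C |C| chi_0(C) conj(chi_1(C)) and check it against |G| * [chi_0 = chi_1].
Sum = 0; so <chi_0, chi_1> = 0 (distinct irreducibles are orthogonal).

Proof sketch: Compute term by term over conjugacy classes (|C| * chi_0(C) * conj(chi_1(C))):
  1*(1)*conj(1) + 1*(1)*conj(exp(I*pi/3)) + 1*(1)*conj(exp(2*I*pi/3)) + 1*(1)*conj(-1) + 1*(1)*conj(exp(-2*I*pi/3)) + 1*(1)*conj(exp(-I*pi/3))
  = (1) + (exp(-I*pi/3)) + (exp(-2*I*pi/3)) + (-1) + (exp(2*I*pi/3)) + (exp(I*pi/3))
  = 0.
(Exp terms are combined using exp(i*s)*conj(exp(i*t)) = exp(i*(s-t)), and sums of them are collapsed using the identity that for every m > 1 the m distinct m-th roots of unity sum to 0, e.g. 1 + exp(2*I*pi/3) + exp(-2*I*pi/3) = 0.)
Dividing by |G| = 6 gives 0/6 = 0, matching the row-orthogonality relation <chi_0, chi_1> = [chi_0 = chi_1].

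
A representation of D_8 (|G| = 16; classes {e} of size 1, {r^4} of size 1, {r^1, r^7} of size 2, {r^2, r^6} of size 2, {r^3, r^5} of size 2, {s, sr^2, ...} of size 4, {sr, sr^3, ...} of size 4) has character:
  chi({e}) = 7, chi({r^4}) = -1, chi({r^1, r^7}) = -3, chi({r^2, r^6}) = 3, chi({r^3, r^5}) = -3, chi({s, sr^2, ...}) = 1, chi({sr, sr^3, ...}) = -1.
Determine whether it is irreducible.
Not irreducible (reducible): <chi, chi> = 7 > 1.

Solution. <chi, chi> = (1/|G|) sum_C |C| * |chi(C)|^2 = (1/16)[1*|7|^2 + 1*|-1|^2 + 2*|-3|^2 + 2*|3|^2 + 2*|-3|^2 + 4*|1|^2 + 4*|-1|^2]
  = (1/16)[(49) + (1) + (18) + (18) + (18) + (4) + (4)] = 112/16 = 7.
A character is irreducible iff <chi, chi> = 1, so this representation is reducible.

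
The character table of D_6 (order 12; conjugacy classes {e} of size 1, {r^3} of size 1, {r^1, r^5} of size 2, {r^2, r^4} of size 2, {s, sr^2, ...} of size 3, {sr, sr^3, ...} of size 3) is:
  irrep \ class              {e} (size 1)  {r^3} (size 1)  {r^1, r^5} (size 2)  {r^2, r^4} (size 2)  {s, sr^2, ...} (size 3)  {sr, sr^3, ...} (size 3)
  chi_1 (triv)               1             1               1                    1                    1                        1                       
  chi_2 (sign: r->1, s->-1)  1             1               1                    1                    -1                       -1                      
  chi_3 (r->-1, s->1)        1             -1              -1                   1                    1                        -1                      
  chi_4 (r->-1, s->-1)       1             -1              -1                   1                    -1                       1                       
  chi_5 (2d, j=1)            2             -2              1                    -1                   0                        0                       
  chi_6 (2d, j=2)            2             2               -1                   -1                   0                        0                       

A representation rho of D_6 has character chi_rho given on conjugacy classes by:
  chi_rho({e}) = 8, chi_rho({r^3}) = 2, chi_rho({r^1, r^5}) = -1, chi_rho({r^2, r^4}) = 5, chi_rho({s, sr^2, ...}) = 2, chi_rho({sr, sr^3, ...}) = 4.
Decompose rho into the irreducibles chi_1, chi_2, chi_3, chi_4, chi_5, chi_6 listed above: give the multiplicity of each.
Multiplicities: chi_1: 3, chi_2: 0, chi_3: 1, chi_4: 2, chi_5: 0, chi_6: 1.

Why: Use <chi_rho, chi> = (1/|G|) sum_C |C| * chi_rho(C) * conj(chi(C)) with |G| = 12 for each irreducible chi in the table:
  <chi_rho, chi_1> = (1/12)[1*(8)*conj(1) + 1*(2)*conj(1) + 2*(-1)*conj(1) + 2*(5)*conj(1) + 3*(2)*conj(1) + 3*(4)*conj(1)]
      = (1/12)[(8) + (2) + (-2) + (10) + (6) + (12)] = 36/12 = 3
  <chi_rho, chi_2> = (1/12)[1*(8)*conj(1) + 1*(2)*conj(1) + 2*(-1)*conj(1) + 2*(5)*conj(1) + 3*(2)*conj(-1) + 3*(4)*conj(-1)]
      = (1/12)[(8) + (2) + (-2) + (10) + (-6) + (-12)] = 0/12 = 0
  <chi_rho, chi_3> = (1/12)[1*(8)*conj(1) + 1*(2)*conj(-1) + 2*(-1)*conj(-1) + 2*(5)*conj(1) + 3*(2)*conj(1) + 3*(4)*conj(-1)]
      = (1/12)[(8) + (-2) + (2) + (10) + (6) + (-12)] = 12/12 = 1
  <chi_rho, chi_4> = (1/12)[1*(8)*conj(1) + 1*(2)*conj(-1) + 2*(-1)*conj(-1) + 2*(5)*conj(1) + 3*(2)*conj(-1) + 3*(4)*conj(1)]
      = (1/12)[(8) + (-2) + (2) + (10) + (-6) + (12)] = 24/12 = 2
  <chi_rho, chi_5> = (1/12)[1*(8)*conj(2) + 1*(2)*conj(-2) + 2*(-1)*conj(1) + 2*(5)*conj(-1) + 3*(2)*conj(0) + 3*(4)*conj(0)]
      = (1/12)[(16) + (-4) + (-2) + (-10) + (0) + (0)] = 0/12 = 0
  <chi_rho, chi_6> = (1/12)[1*(8)*conj(2) + 1*(2)*conj(2) + 2*(-1)*conj(-1) + 2*(5)*conj(-1) + 3*(2)*conj(0) + 3*(4)*conj(0)]
      = (1/12)[(16) + (4) + (2) + (-10) + (0) + (0)] = 12/12 = 1
Dimension check: dim(rho) = sum (mult * dim) = 3*1 + 0*1 + 1*1 + 2*1 + 0*2 + 1*2 = 8 = chi_rho(e) = 8.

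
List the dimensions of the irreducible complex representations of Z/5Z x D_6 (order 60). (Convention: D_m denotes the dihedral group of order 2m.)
Dimensions: 1, 1, 1, 1, 1, 1, 1, 1, 1, 1, 1, 1, 1, 1, 1, 1, 1, 1, 1, 1, 2, 2, 2, 2, 2, 2, 2, 2, 2, 2

Justification: There are 30 irreducibles (= number of conjugacy classes). Their dimensions d_i satisfy sum d_i^2 = |G| = 60: 1 + 1 + 1 + 1 + 1 + 1 + 1 + 1 + 1 + 1 + 1 + 1 + 1 + 1 + 1 + 1 + 1 + 1 + 1 + 1 + 4 + 4 + 4 + 4 + 4 + 4 + 4 + 4 + 4 + 4 = 60. (For the product with Z/5Z: each of the 5 1-dim characters of Z/5Z tensors with each irrep of D_6, giving 5 copies of each D_6-dimension.)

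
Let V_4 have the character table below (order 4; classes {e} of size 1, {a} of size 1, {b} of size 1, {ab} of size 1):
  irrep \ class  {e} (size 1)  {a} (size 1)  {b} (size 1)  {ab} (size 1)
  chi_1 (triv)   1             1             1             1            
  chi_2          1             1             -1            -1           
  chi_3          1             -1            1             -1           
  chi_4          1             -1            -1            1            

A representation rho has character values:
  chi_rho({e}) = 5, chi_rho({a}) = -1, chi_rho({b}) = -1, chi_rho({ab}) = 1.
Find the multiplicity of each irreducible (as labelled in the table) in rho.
Multiplicities: chi_1: 1, chi_2: 1, chi_3: 1, chi_4: 2.

Details: Use <chi_rho, chi> = (1/|G|) sum_C |C| * chi_rho(C) * conj(chi(C)) with |G| = 4 for each irreducible chi in the table:
  <chi_rho, chi_1> = (1/4)[1*(5)*conj(1) + 1*(-1)*conj(1) + 1*(-1)*conj(1) + 1*(1)*conj(1)]
      = (1/4)[(5) + (-1) + (-1) + (1)] = 4/4 = 1
  <chi_rho, chi_2> = (1/4)[1*(5)*conj(1) + 1*(-1)*conj(1) + 1*(-1)*conj(-1) + 1*(1)*conj(-1)]
      = (1/4)[(5) + (-1) + (1) + (-1)] = 4/4 = 1
  <chi_rho, chi_3> = (1/4)[1*(5)*conj(1) + 1*(-1)*conj(-1) + 1*(-1)*conj(1) + 1*(1)*conj(-1)]
      = (1/4)[(5) + (1) + (-1) + (-1)] = 4/4 = 1
  <chi_rho, chi_4> = (1/4)[1*(5)*conj(1) + 1*(-1)*conj(-1) + 1*(-1)*conj(-1) + 1*(1)*conj(1)]
      = (1/4)[(5) + (1) + (1) + (1)] = 8/4 = 2
Dimension check: dim(rho) = sum (mult * dim) = 1*1 + 1*1 + 1*1 + 2*1 = 5 = chi_rho(e) = 5.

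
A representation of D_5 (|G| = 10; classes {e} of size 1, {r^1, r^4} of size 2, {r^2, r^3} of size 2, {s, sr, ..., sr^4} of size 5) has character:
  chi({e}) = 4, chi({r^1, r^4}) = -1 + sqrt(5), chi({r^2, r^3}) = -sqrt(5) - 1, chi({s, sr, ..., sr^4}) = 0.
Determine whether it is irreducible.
Not irreducible (reducible): <chi, chi> = 4 > 1.

Derivation: <chi, chi> = (1/|G|) sum_C |C| * |chi(C)|^2 = (1/10)[1*|4|^2 + 2*|-1 + sqrt(5)|^2 + 2*|-sqrt(5) - 1|^2 + 5*|0|^2]
  = (1/10)[(16) + (12 - 4*sqrt(5)) + (4*sqrt(5) + 12) + (0)] = 40/10 = 4.
A character is irreducible iff <chi, chi> = 1, so this representation is reducible.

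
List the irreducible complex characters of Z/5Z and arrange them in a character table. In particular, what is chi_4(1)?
Character table of Z/5Z (irreps indexed chi_0,...,chi_4 with chi_k(m) = zeta_5^(k*m), zeta_5 = exp(2*pi*i/5)):
  irrep \ class  {0} (size 1)  {1} (size 1)    {2} (size 1)    {3} (size 1)    {4} (size 1)  
  chi_0          1             1               1               1               1             
  chi_1          1             exp(2*I*pi/5)   exp(4*I*pi/5)   exp(-4*I*pi/5)  exp(-2*I*pi/5)
  chi_2          1             exp(4*I*pi/5)   exp(-2*I*pi/5)  exp(2*I*pi/5)   exp(-4*I*pi/5)
  chi_3          1             exp(-4*I*pi/5)  exp(2*I*pi/5)   exp(-2*I*pi/5)  exp(4*I*pi/5) 
  chi_4          1             exp(-2*I*pi/5)  exp(-4*I*pi/5)  exp(4*I*pi/5)   exp(2*I*pi/5) 

Spot check: chi_4(1) = zeta_5^(4*1) = zeta_5^4 = exp(-2*I*pi/5).

Justification: Z/5Z is abelian, so all 5 irreducible complex representations are 1-dimensional. They are given by chi_k(m) = zeta_5^(k*m) for k = 0,...,4. Row orthogonality: sum_m chi_k(m) conj(chi_l(m)) = 5 * [k = l].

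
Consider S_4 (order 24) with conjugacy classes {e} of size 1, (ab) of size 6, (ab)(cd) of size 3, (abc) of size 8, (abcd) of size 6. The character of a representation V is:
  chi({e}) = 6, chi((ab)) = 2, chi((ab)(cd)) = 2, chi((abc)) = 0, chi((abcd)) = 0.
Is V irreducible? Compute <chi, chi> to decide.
Not irreducible (reducible): <chi, chi> = 3 > 1.

Derivation: <chi, chi> = (1/|G|) sum_C |C| * |chi(C)|^2 = (1/24)[1*|6|^2 + 6*|2|^2 + 3*|2|^2 + 8*|0|^2 + 6*|0|^2]
  = (1/24)[(36) + (24) + (12) + (0) + (0)] = 72/24 = 3.
A character is irreducible iff <chi, chi> = 1, so this representation is reducible.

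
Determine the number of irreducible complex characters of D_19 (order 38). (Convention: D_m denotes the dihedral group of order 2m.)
11

Why: The number of irreducible complex representations of a finite group equals its number of conjugacy classes. D_19 has 11 conjugacy classes ((n+3)/2 for n odd), so D_19 (order 38) has exactly 11 irreducible complex representations.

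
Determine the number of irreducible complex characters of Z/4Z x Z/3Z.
12

Working: The number of irreducible complex representations of a finite group equals its number of conjugacy classes. Z/4Z x Z/3Z is abelian of order 12, so every element is its own conjugacy class: 12 classes, so Z/4Z x Z/3Z (order 12) has exactly 12 irreducible complex representations.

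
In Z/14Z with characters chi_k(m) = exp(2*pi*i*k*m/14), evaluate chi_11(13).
chi_11(13) = zeta_14^143 = exp(3*I*pi/7)

Details: chi_11(13) = zeta_14^(11*13) = zeta_14^143. Since zeta_14^14 = 1, this equals zeta_14^3 = exp(2*pi*i*3/14) = exp(3*I*pi/7).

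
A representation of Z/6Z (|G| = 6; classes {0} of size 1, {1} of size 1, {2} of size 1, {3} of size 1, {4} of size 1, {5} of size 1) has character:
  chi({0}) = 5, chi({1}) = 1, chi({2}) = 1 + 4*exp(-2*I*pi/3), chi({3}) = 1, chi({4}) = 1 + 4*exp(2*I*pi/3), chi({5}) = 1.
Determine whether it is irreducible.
Not irreducible (reducible): <chi, chi> = 9 > 1.

Argument: <chi, chi> = (1/|G|) sum_C |C| * |chi(C)|^2 = (1/6)[1*|5|^2 + 1*|1|^2 + 1*|1 + 4*exp(-2*I*pi/3)|^2 + 1*|1|^2 + 1*|1 + 4*exp(2*I*pi/3)|^2 + 1*|1|^2]
  = (1/6)[(25) + (1) + (13) + (1) + (13) + (1)] = 54/6 = 9.
(Exp terms are combined using exp(i*s)*conj(exp(i*t)) = exp(i*(s-t)), and sums of them are collapsed using the identity that for every m > 1 the m distinct m-th roots of unity sum to 0, e.g. 1 + exp(2*I*pi/3) + exp(-2*I*pi/3) = 0.)
A character is irreducible iff <chi, chi> = 1, so this representation is reducible.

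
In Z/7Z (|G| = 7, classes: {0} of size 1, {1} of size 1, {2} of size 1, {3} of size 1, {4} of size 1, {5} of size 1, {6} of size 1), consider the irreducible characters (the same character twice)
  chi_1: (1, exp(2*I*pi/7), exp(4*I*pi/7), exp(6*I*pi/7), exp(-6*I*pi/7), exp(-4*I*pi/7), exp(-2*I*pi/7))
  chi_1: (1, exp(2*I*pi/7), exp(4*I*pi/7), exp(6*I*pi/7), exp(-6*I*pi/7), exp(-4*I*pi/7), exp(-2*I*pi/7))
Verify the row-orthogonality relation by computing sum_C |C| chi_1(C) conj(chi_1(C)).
Sum = 7 = |G| = 7; so <chi_1, chi_1> = 1 (norm-1 confirms irreducibility).

Reasoning: Compute term by term over conjugacy classes (|C| * chi_1(C) * conj(chi_1(C))):
  1*(1)*conj(1) + 1*(exp(2*I*pi/7))*conj(exp(2*I*pi/7)) + 1*(exp(4*I*pi/7))*conj(exp(4*I*pi/7)) + 1*(exp(6*I*pi/7))*conj(exp(6*I*pi/7)) + 1*(exp(-6*I*pi/7))*conj(exp(-6*I*pi/7)) + 1*(exp(-4*I*pi/7))*conj(exp(-4*I*pi/7)) + 1*(exp(-2*I*pi/7))*conj(exp(-2*I*pi/7))
  = (1) + (1) + (1) + (1) + (1) + (1) + (1)
  = 7.
(Exp terms are combined using exp(i*s)*conj(exp(i*t)) = exp(i*(s-t)), and sums of them are collapsed using the identity that for every m > 1 the m distinct m-th roots of unity sum to 0, e.g. 1 + exp(2*I*pi/3) + exp(-2*I*pi/3) = 0.)
Dividing by |G| = 7 gives 7/7 = 1, matching the row-orthogonality relation <chi_1, chi_1> = [chi_1 = chi_1].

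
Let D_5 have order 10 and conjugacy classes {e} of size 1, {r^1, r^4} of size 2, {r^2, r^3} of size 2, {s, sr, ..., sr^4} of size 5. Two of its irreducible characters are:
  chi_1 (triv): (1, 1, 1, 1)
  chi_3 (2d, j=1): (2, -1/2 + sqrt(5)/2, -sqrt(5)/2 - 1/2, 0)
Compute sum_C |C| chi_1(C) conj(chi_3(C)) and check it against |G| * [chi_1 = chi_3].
Sum = 0; so <chi_1, chi_3> = 0 (distinct irreducibles are orthogonal).

Working: Compute term by term over conjugacy classes (|C| * chi_1(C) * conj(chi_3(C))):
  1*(1)*conj(2) + 2*(1)*conj(-1/2 + sqrt(5)/2) + 2*(1)*conj(-sqrt(5)/2 - 1/2) + 5*(1)*conj(0)
  = (2) + (-1 + sqrt(5)) + (-sqrt(5) - 1) + (0)
  = 0.
Dividing by |G| = 10 gives 0/10 = 0, matching the row-orthogonality relation <chi_1, chi_3> = [chi_1 = chi_3].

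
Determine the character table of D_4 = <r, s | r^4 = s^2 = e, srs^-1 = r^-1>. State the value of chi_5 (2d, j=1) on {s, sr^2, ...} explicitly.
Conjugacy classes: {e} of size 1, {r^2} of size 1, {r^1, r^3} of size 2, {s, sr^2, ...} of size 2, {sr, sr^3, ...} of size 2.
Character table:
  irrep \ class              {e} (size 1)  {r^2} (size 1)  {r^1, r^3} (size 2)  {s, sr^2, ...} (size 2)  {sr, sr^3, ...} (size 2)
  chi_1 (triv)               1             1               1                    1                        1                       
  chi_2 (sign: r->1, s->-1)  1             1               1                    -1                       -1                      
  chi_3 (r->-1, s->1)        1             1               -1                   1                        -1                      
  chi_4 (r->-1, s->-1)       1             1               -1                   -1                       1                       
  chi_5 (2d, j=1)            2             -2              0                    0                        0                       

Spot check: chi_5 (2d, j=1) on {s, sr^2, ...} = 0.

Details: D_4 has order 2*4 = 8 with 5 conjugacy classes, hence 5 irreducibles. Sum of squared dims 1 + 1 + 1 + 1 + 4 = 8 = |G|. Linear characters come from the abelianisation; the 2-dimensional irreps have character r^k -> 2*cos(2*pi*j*k/4), reflections -> 0.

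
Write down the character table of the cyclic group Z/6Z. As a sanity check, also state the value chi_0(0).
Character table of Z/6Z (irreps indexed chi_0,...,chi_5 with chi_k(m) = zeta_6^(k*m), zeta_6 = exp(2*pi*i/6)):
  irrep \ class  {0} (size 1)  {1} (size 1)    {2} (size 1)    {3} (size 1)  {4} (size 1)    {5} (size 1)  
  chi_0          1             1               1               1             1               1             
  chi_1          1             exp(I*pi/3)     exp(2*I*pi/3)   -1            exp(-2*I*pi/3)  exp(-I*pi/3)  
  chi_2          1             exp(2*I*pi/3)   exp(-2*I*pi/3)  1             exp(2*I*pi/3)   exp(-2*I*pi/3)
  chi_3          1             -1              1               -1            1               -1            
  chi_4          1             exp(-2*I*pi/3)  exp(2*I*pi/3)   1             exp(-2*I*pi/3)  exp(2*I*pi/3) 
  chi_5          1             exp(-I*pi/3)    exp(-2*I*pi/3)  -1            exp(2*I*pi/3)   exp(I*pi/3)   

Spot check: chi_0(0) = zeta_6^(0*0) = zeta_6^0 = 1.

Why: Z/6Z is abelian, so all 6 irreducible complex representations are 1-dimensional. They are given by chi_k(m) = zeta_6^(k*m) for k = 0,...,5. Row orthogonality: sum_m chi_k(m) conj(chi_l(m)) = 6 * [k = l].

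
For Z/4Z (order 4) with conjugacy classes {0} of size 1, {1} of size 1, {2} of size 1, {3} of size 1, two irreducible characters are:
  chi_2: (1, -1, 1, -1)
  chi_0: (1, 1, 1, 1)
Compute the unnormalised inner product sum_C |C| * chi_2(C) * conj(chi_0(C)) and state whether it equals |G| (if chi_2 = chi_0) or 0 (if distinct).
Sum = 0; so <chi_2, chi_0> = 0 (distinct irreducibles are orthogonal).

Solution. Compute term by term over conjugacy classes (|C| * chi_2(C) * conj(chi_0(C))):
  1*(1)*conj(1) + 1*(-1)*conj(1) + 1*(1)*conj(1) + 1*(-1)*conj(1)
  = (1) + (-1) + (1) + (-1)
  = 0.
(Exp terms are combined using exp(i*s)*conj(exp(i*t)) = exp(i*(s-t)), and sums of them are collapsed using the identity that for every m > 1 the m distinct m-th roots of unity sum to 0, e.g. 1 + exp(2*I*pi/3) + exp(-2*I*pi/3) = 0.)
Dividing by |G| = 4 gives 0/4 = 0, matching the row-orthogonality relation <chi_2, chi_0> = [chi_2 = chi_0].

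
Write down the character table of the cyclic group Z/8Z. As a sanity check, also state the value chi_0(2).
Character table of Z/8Z (irreps indexed chi_0,...,chi_7 with chi_k(m) = zeta_8^(k*m), zeta_8 = exp(2*pi*i/8)):
  irrep \ class  {0} (size 1)  {1} (size 1)    {2} (size 1)  {3} (size 1)    {4} (size 1)  {5} (size 1)    {6} (size 1)  {7} (size 1)  
  chi_0          1             1               1             1               1             1               1             1             
  chi_1          1             exp(I*pi/4)     I             exp(3*I*pi/4)   -1            exp(-3*I*pi/4)  -I            exp(-I*pi/4)  
  chi_2          1             I               -1            -I              1             I               -1            -I            
  chi_3          1             exp(3*I*pi/4)   -I            exp(I*pi/4)     -1            exp(-I*pi/4)    I             exp(-3*I*pi/4)
  chi_4          1             -1              1             -1              1             -1              1             -1            
  chi_5          1             exp(-3*I*pi/4)  I             exp(-I*pi/4)    -1            exp(I*pi/4)     -I            exp(3*I*pi/4) 
  chi_6          1             -I              -1            I               1             -I              -1            I             
  chi_7          1             exp(-I*pi/4)    -I            exp(-3*I*pi/4)  -1            exp(3*I*pi/4)   I             exp(I*pi/4)   

Spot check: chi_0(2) = zeta_8^(0*2) = zeta_8^0 = 1.

Details: Z/8Z is abelian, so all 8 irreducible complex representations are 1-dimensional. They are given by chi_k(m) = zeta_8^(k*m) for k = 0,...,7. Row orthogonality: sum_m chi_k(m) conj(chi_l(m)) = 8 * [k = l].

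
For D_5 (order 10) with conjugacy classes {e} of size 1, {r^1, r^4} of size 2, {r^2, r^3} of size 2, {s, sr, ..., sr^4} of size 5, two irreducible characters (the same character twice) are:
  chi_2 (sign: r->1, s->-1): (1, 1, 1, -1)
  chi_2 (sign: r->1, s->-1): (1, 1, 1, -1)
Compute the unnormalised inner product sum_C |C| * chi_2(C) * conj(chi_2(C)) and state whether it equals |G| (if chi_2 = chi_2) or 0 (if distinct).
Sum = 10 = |G| = 10; so <chi_2, chi_2> = 1 (norm-1 confirms irreducibility).

Solution. Compute term by term over conjugacy classes (|C| * chi_2(C) * conj(chi_2(C))):
  1*(1)*conj(1) + 2*(1)*conj(1) + 2*(1)*conj(1) + 5*(-1)*conj(-1)
  = (1) + (2) + (2) + (5)
  = 10.
Dividing by |G| = 10 gives 10/10 = 1, matching the row-orthogonality relation <chi_2, chi_2> = [chi_2 = chi_2].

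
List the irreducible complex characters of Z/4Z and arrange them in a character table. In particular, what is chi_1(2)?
Character table of Z/4Z (irreps indexed chi_0,...,chi_3 with chi_k(m) = zeta_4^(k*m), zeta_4 = exp(2*pi*i/4)):
  irrep \ class  {0} (size 1)  {1} (size 1)  {2} (size 1)  {3} (size 1)
  chi_0          1             1             1             1           
  chi_1          1             I             -1            -I          
  chi_2          1             -1            1             -1          
  chi_3          1             -I            -1            I           

Spot check: chi_1(2) = zeta_4^(1*2) = zeta_4^2 = -1.

Z/4Z is abelian, so all 4 irreducible complex representations are 1-dimensional. They are given by chi_k(m) = zeta_4^(k*m) for k = 0,...,3. Row orthogonality: sum_m chi_k(m) conj(chi_l(m)) = 4 * [k = l].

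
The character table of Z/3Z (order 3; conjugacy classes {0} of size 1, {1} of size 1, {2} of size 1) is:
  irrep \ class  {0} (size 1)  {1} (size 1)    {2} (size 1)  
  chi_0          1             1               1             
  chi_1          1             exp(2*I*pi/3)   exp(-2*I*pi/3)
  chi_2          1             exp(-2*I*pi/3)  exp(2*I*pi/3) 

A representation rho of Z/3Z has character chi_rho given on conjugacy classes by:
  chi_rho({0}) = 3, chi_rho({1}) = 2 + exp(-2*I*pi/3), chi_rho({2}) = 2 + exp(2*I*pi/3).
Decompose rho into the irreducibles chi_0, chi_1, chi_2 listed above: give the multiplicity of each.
Multiplicities: chi_0: 2, chi_1: 0, chi_2: 1.

Use <chi_rho, chi> = (1/|G|) sum_C |C| * chi_rho(C) * conj(chi(C)) with |G| = 3 for each irreducible chi in the table:
  <chi_rho, chi_0> = (1/3)[1*(3)*conj(1) + 1*(2 + exp(-2*I*pi/3))*conj(1) + 1*(2 + exp(2*I*pi/3))*conj(1)]
      = (1/3)[(3) + (2 + exp(-2*I*pi/3)) + (2 + exp(2*I*pi/3))] = 6/3 = 2
  <chi_rho, chi_1> = (1/3)[1*(3)*conj(1) + 1*(2 + exp(-2*I*pi/3))*conj(exp(2*I*pi/3)) + 1*(2 + exp(2*I*pi/3))*conj(exp(-2*I*pi/3))]
      = (1/3)[(3) + (2*exp(-2*I*pi/3) + exp(2*I*pi/3)) + (exp(-2*I*pi/3) + 2*exp(2*I*pi/3))] = 0/3 = 0
  <chi_rho, chi_2> = (1/3)[1*(3)*conj(1) + 1*(2 + exp(-2*I*pi/3))*conj(exp(-2*I*pi/3)) + 1*(2 + exp(2*I*pi/3))*conj(exp(2*I*pi/3))]
      = (1/3)[(3) + (1 + 2*exp(2*I*pi/3)) + (1 + 2*exp(-2*I*pi/3))] = 3/3 = 1
(Exp terms are combined using exp(i*s)*conj(exp(i*t)) = exp(i*(s-t)), and sums of them are collapsed using the identity that for every m > 1 the m distinct m-th roots of unity sum to 0, e.g. 1 + exp(2*I*pi/3) + exp(-2*I*pi/3) = 0.)
Dimension check: dim(rho) = sum (mult * dim) = 2*1 + 0*1 + 1*1 = 3 = chi_rho(e) = 3.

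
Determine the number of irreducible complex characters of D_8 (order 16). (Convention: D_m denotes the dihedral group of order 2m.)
7

Reasoning: The number of irreducible complex representations of a finite group equals its number of conjugacy classes. D_8 has 7 conjugacy classes (n/2 + 3 for n even), so D_8 (order 16) has exactly 7 irreducible complex representations.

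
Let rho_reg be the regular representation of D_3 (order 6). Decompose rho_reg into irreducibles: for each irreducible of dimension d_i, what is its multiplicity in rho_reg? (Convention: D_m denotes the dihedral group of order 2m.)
Each irreducible V_i of dimension d_i appears with multiplicity d_i, i.e. rho_reg = (direct sum over all irreducibles V_i) d_i V_i. The irreducible dimensions for D_3 are 1, 1, 2: 2 irreducibles of dimension 1, each with multiplicity 1; 1 irreducible of dimension 2, with multiplicity 2. Total dimension 2*1*1 + 1*2*2 = 6 = |G|.

Derivation: General theorem: in the regular representation of a finite group G, each irreducible appears with multiplicity equal to its dimension. Check: dim(rho_reg) = sum d_i^2 = 1 + 1 + 4 = 6 = |G|.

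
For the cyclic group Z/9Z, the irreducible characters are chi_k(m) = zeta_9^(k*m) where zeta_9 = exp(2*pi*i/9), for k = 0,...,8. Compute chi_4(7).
chi_4(7) = zeta_9^28 = exp(2*I*pi/9)

chi_4(7) = zeta_9^(4*7) = zeta_9^28. Since zeta_9^9 = 1, this equals zeta_9^1 = exp(2*pi*i*1/9) = exp(2*I*pi/9).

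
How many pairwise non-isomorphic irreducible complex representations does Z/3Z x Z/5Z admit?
15

Argument: The number of irreducible complex representations of a finite group equals its number of conjugacy classes. Z/3Z x Z/5Z is abelian of order 15, so every element is its own conjugacy class: 15 classes, so Z/3Z x Z/5Z (order 15) has exactly 15 irreducible complex representations.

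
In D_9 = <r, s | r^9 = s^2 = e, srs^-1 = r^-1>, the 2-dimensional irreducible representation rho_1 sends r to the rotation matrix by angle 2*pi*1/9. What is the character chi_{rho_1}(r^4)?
chi_{rho_1}(r^4) = 2*cos(2*pi*1*4/9) = -2*cos(pi/9)

Details: rho_1(r^4) is rotation by angle 2*pi*1*4/9, whose trace is 2*cos(2*pi*1*4/9) = -2*cos(pi/9).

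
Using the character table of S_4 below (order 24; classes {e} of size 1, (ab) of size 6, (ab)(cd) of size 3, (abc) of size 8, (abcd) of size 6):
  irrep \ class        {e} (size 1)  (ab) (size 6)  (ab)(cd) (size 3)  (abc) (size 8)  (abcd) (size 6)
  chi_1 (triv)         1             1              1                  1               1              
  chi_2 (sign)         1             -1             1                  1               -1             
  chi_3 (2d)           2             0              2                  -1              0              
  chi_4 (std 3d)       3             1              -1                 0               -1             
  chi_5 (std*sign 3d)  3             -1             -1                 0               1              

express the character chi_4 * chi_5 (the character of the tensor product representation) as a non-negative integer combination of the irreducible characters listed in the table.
chi_4 tensor chi_5 = chi_2 + chi_3 + chi_4 + chi_5 (all other irreducibles have multiplicity 0).

Proof sketch: The character of a tensor product is the pointwise product (chi_4 * chi_5)(C) = chi_4(C) * chi_5(C):
  {e}: (3)*(3), (ab): (1)*(-1), (ab)(cd): (-1)*(-1), (abc): (0)*(0), (abcd): (-1)*(1)
so (chi_4 * chi_5) takes values
  {e} -> 9, (ab) -> -1, (ab)(cd) -> 1, (abc) -> 0, (abcd) -> -1.
Now take the inner product of this character with each irreducible chi from the table, <chi_4*chi_5, chi> = (1/24) sum_C |C| (chi_4*chi_5)(C) conj(chi(C)):
  <chi_4*chi_5, chi_1> = (1/24)[1*(9)*conj(1) + 6*(-1)*conj(1) + 3*(1)*conj(1) + 8*(0)*conj(1) + 6*(-1)*conj(1)]
      = (1/24)[(9) + (-6) + (3) + (0) + (-6)] = 0/24 = 0
  <chi_4*chi_5, chi_2> = (1/24)[1*(9)*conj(1) + 6*(-1)*conj(-1) + 3*(1)*conj(1) + 8*(0)*conj(1) + 6*(-1)*conj(-1)]
      = (1/24)[(9) + (6) + (3) + (0) + (6)] = 24/24 = 1
  <chi_4*chi_5, chi_3> = (1/24)[1*(9)*conj(2) + 6*(-1)*conj(0) + 3*(1)*conj(2) + 8*(0)*conj(-1) + 6*(-1)*conj(0)]
      = (1/24)[(18) + (0) + (6) + (0) + (0)] = 24/24 = 1
  <chi_4*chi_5, chi_4> = (1/24)[1*(9)*conj(3) + 6*(-1)*conj(1) + 3*(1)*conj(-1) + 8*(0)*conj(0) + 6*(-1)*conj(-1)]
      = (1/24)[(27) + (-6) + (-3) + (0) + (6)] = 24/24 = 1
  <chi_4*chi_5, chi_5> = (1/24)[1*(9)*conj(3) + 6*(-1)*conj(-1) + 3*(1)*conj(-1) + 8*(0)*conj(0) + 6*(-1)*conj(1)]
      = (1/24)[(27) + (6) + (-3) + (0) + (-6)] = 24/24 = 1
Hence the multiplicities are chi_2: 1, chi_3: 1, chi_4: 1, chi_5: 1. Dimension check: dim(chi_4)*dim(chi_5) = 3*3 = 9 and sum (mult * dim) = 1*1 + 1*2 + 1*3 + 1*3 = 9.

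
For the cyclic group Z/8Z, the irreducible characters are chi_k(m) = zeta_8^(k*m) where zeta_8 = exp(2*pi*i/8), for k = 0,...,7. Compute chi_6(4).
chi_6(4) = zeta_8^24 = 1

Explanation: chi_6(4) = zeta_8^(6*4) = zeta_8^24. Since zeta_8^8 = 1, this equals zeta_8^0 = exp(2*pi*i*0/8) = 1.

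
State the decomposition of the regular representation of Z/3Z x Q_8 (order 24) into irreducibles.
Each irreducible V_i of dimension d_i appears with multiplicity d_i, i.e. rho_reg = (direct sum over all irreducibles V_i) d_i V_i. The irreducible dimensions for Z/3Z x Q_8 are 1, 1, 1, 1, 1, 1, 1, 1, 1, 1, 1, 1, 2, 2, 2: 12 irreducibles of dimension 1, each with multiplicity 1; 3 irreducibles of dimension 2, each with multiplicity 2. Total dimension 12*1*1 + 3*2*2 = 24 = |G|.

Working: General theorem: in the regular representation of a finite group G, each irreducible appears with multiplicity equal to its dimension. Check: dim(rho_reg) = sum d_i^2 = 1 + 1 + 1 + 1 + 1 + 1 + 1 + 1 + 1 + 1 + 1 + 1 + 4 + 4 + 4 = 24 = |G|.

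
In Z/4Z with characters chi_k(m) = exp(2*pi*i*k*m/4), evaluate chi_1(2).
chi_1(2) = zeta_4^2 = -1

Justification: chi_1(2) = zeta_4^(1*2) = zeta_4^2. Since zeta_4^4 = 1, this equals zeta_4^2 = exp(2*pi*i*2/4) = -1.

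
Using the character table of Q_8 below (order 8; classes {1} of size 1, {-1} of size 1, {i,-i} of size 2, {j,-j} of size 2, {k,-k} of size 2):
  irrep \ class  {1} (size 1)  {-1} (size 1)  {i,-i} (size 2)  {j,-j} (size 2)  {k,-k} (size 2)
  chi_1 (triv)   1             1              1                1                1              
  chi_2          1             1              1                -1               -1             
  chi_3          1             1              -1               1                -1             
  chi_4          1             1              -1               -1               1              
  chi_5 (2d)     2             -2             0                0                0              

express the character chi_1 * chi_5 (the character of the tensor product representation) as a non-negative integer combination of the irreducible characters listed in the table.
chi_1 tensor chi_5 = chi_5 (all other irreducibles have multiplicity 0).

Argument: The character of a tensor product is the pointwise product (chi_1 * chi_5)(C) = chi_1(C) * chi_5(C):
  {1}: (1)*(2), {-1}: (1)*(-2), {i,-i}: (1)*(0), {j,-j}: (1)*(0), {k,-k}: (1)*(0)
so (chi_1 * chi_5) takes values
  {1} -> 2, {-1} -> -2, {i,-i} -> 0, {j,-j} -> 0, {k,-k} -> 0.
Now take the inner product of this character with each irreducible chi from the table, <chi_1*chi_5, chi> = (1/8) sum_C |C| (chi_1*chi_5)(C) conj(chi(C)):
  <chi_1*chi_5, chi_1> = (1/8)[1*(2)*conj(1) + 1*(-2)*conj(1) + 2*(0)*conj(1) + 2*(0)*conj(1) + 2*(0)*conj(1)]
      = (1/8)[(2) + (-2) + (0) + (0) + (0)] = 0/8 = 0
  <chi_1*chi_5, chi_2> = (1/8)[1*(2)*conj(1) + 1*(-2)*conj(1) + 2*(0)*conj(1) + 2*(0)*conj(-1) + 2*(0)*conj(-1)]
      = (1/8)[(2) + (-2) + (0) + (0) + (0)] = 0/8 = 0
  <chi_1*chi_5, chi_3> = (1/8)[1*(2)*conj(1) + 1*(-2)*conj(1) + 2*(0)*conj(-1) + 2*(0)*conj(1) + 2*(0)*conj(-1)]
      = (1/8)[(2) + (-2) + (0) + (0) + (0)] = 0/8 = 0
  <chi_1*chi_5, chi_4> = (1/8)[1*(2)*conj(1) + 1*(-2)*conj(1) + 2*(0)*conj(-1) + 2*(0)*conj(-1) + 2*(0)*conj(1)]
      = (1/8)[(2) + (-2) + (0) + (0) + (0)] = 0/8 = 0
  <chi_1*chi_5, chi_5> = (1/8)[1*(2)*conj(2) + 1*(-2)*conj(-2) + 2*(0)*conj(0) + 2*(0)*conj(0) + 2*(0)*conj(0)]
      = (1/8)[(4) + (4) + (0) + (0) + (0)] = 8/8 = 1
Hence the multiplicities are chi_5: 1. Dimension check: dim(chi_1)*dim(chi_5) = 1*2 = 2 and sum (mult * dim) = 1*2 = 2.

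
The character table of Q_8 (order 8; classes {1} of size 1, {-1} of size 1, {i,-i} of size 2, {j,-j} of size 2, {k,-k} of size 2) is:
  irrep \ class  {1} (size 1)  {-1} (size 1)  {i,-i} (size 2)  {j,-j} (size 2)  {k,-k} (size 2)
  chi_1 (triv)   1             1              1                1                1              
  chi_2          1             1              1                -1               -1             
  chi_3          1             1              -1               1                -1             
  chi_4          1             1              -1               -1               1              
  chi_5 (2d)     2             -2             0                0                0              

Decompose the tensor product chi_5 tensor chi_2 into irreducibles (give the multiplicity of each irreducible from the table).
chi_5 tensor chi_2 = chi_5 (all other irreducibles have multiplicity 0).

Derivation: The character of a tensor product is the pointwise product (chi_5 * chi_2)(C) = chi_5(C) * chi_2(C):
  {1}: (2)*(1), {-1}: (-2)*(1), {i,-i}: (0)*(1), {j,-j}: (0)*(-1), {k,-k}: (0)*(-1)
so (chi_5 * chi_2) takes values
  {1} -> 2, {-1} -> -2, {i,-i} -> 0, {j,-j} -> 0, {k,-k} -> 0.
Now take the inner product of this character with each irreducible chi from the table, <chi_5*chi_2, chi> = (1/8) sum_C |C| (chi_5*chi_2)(C) conj(chi(C)):
  <chi_5*chi_2, chi_1> = (1/8)[1*(2)*conj(1) + 1*(-2)*conj(1) + 2*(0)*conj(1) + 2*(0)*conj(1) + 2*(0)*conj(1)]
      = (1/8)[(2) + (-2) + (0) + (0) + (0)] = 0/8 = 0
  <chi_5*chi_2, chi_2> = (1/8)[1*(2)*conj(1) + 1*(-2)*conj(1) + 2*(0)*conj(1) + 2*(0)*conj(-1) + 2*(0)*conj(-1)]
      = (1/8)[(2) + (-2) + (0) + (0) + (0)] = 0/8 = 0
  <chi_5*chi_2, chi_3> = (1/8)[1*(2)*conj(1) + 1*(-2)*conj(1) + 2*(0)*conj(-1) + 2*(0)*conj(1) + 2*(0)*conj(-1)]
      = (1/8)[(2) + (-2) + (0) + (0) + (0)] = 0/8 = 0
  <chi_5*chi_2, chi_4> = (1/8)[1*(2)*conj(1) + 1*(-2)*conj(1) + 2*(0)*conj(-1) + 2*(0)*conj(-1) + 2*(0)*conj(1)]
      = (1/8)[(2) + (-2) + (0) + (0) + (0)] = 0/8 = 0
  <chi_5*chi_2, chi_5> = (1/8)[1*(2)*conj(2) + 1*(-2)*conj(-2) + 2*(0)*conj(0) + 2*(0)*conj(0) + 2*(0)*conj(0)]
      = (1/8)[(4) + (4) + (0) + (0) + (0)] = 8/8 = 1
Hence the multiplicities are chi_5: 1. Dimension check: dim(chi_5)*dim(chi_2) = 2*1 = 2 and sum (mult * dim) = 1*2 = 2.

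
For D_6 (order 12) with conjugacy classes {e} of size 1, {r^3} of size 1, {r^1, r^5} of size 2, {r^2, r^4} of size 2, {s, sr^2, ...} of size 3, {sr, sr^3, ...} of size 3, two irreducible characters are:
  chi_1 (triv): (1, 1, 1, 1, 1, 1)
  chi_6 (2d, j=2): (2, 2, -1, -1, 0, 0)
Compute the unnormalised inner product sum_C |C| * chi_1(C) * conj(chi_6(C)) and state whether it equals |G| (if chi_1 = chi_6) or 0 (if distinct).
Sum = 0; so <chi_1, chi_6> = 0 (distinct irreducibles are orthogonal).

Proof sketch: Compute term by term over conjugacy classes (|C| * chi_1(C) * conj(chi_6(C))):
  1*(1)*conj(2) + 1*(1)*conj(2) + 2*(1)*conj(-1) + 2*(1)*conj(-1) + 3*(1)*conj(0) + 3*(1)*conj(0)
  = (2) + (2) + (-2) + (-2) + (0) + (0)
  = 0.
Dividing by |G| = 12 gives 0/12 = 0, matching the row-orthogonality relation <chi_1, chi_6> = [chi_1 = chi_6].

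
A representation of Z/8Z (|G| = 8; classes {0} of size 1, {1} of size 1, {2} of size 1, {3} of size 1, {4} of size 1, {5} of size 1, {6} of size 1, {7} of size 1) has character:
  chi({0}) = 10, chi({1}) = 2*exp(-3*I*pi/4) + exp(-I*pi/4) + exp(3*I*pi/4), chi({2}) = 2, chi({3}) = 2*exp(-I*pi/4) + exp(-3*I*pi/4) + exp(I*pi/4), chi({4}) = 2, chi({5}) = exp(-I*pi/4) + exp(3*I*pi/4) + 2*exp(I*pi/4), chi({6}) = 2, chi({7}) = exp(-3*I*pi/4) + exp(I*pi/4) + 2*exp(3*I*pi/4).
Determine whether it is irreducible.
Not irreducible (reducible): <chi, chi> = 16 > 1.

Working: <chi, chi> = (1/|G|) sum_C |C| * |chi(C)|^2 = (1/8)[1*|10|^2 + 1*|2*exp(-3*I*pi/4) + exp(-I*pi/4) + exp(3*I*pi/4)|^2 + 1*|2|^2 + 1*|2*exp(-I*pi/4) + exp(-3*I*pi/4) + exp(I*pi/4)|^2 + 1*|2|^2 + 1*|exp(-I*pi/4) + exp(3*I*pi/4) + 2*exp(I*pi/4)|^2 + 1*|2|^2 + 1*|exp(-3*I*pi/4) + exp(I*pi/4) + 2*exp(3*I*pi/4)|^2]
  = (1/8)[(100) + (4) + (4) + (4) + (4) + (4) + (4) + (4)] = 128/8 = 16.
(Exp terms are combined using exp(i*s)*conj(exp(i*t)) = exp(i*(s-t)), and sums of them are collapsed using the identity that for every m > 1 the m distinct m-th roots of unity sum to 0, e.g. 1 + exp(2*I*pi/3) + exp(-2*I*pi/3) = 0.)
A character is irreducible iff <chi, chi> = 1, so this representation is reducible.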